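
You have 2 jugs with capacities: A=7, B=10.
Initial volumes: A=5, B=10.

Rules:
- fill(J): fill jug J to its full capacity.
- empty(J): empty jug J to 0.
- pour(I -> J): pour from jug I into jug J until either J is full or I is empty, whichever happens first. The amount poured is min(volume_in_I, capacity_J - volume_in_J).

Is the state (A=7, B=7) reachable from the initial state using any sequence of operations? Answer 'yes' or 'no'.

BFS from (A=5, B=10):
  1. fill(A) -> (A=7 B=10)
  2. empty(B) -> (A=7 B=0)
  3. pour(A -> B) -> (A=0 B=7)
  4. fill(A) -> (A=7 B=7)
Target reached → yes.

Answer: yes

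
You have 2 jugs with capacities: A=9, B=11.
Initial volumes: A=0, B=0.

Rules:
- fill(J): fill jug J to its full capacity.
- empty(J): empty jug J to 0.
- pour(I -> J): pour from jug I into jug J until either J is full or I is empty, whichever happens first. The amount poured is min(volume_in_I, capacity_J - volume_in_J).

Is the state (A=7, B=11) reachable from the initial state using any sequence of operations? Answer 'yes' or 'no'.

BFS from (A=0, B=0):
  1. fill(A) -> (A=9 B=0)
  2. pour(A -> B) -> (A=0 B=9)
  3. fill(A) -> (A=9 B=9)
  4. pour(A -> B) -> (A=7 B=11)
Target reached → yes.

Answer: yes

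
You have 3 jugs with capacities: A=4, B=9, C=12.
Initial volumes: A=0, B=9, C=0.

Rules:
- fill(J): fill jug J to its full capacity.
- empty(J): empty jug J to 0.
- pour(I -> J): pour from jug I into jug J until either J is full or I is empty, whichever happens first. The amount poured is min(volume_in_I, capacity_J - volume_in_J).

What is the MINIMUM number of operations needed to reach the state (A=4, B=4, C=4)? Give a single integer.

BFS from (A=0, B=9, C=0). One shortest path:
  1. empty(B) -> (A=0 B=0 C=0)
  2. fill(C) -> (A=0 B=0 C=12)
  3. pour(C -> A) -> (A=4 B=0 C=8)
  4. pour(A -> B) -> (A=0 B=4 C=8)
  5. pour(C -> A) -> (A=4 B=4 C=4)
Reached target in 5 moves.

Answer: 5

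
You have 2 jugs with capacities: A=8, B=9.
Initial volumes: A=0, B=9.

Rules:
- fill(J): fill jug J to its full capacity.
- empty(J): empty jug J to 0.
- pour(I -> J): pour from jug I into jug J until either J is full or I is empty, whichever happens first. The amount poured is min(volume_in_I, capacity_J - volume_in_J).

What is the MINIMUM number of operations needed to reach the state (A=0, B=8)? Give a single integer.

Answer: 3

Derivation:
BFS from (A=0, B=9). One shortest path:
  1. fill(A) -> (A=8 B=9)
  2. empty(B) -> (A=8 B=0)
  3. pour(A -> B) -> (A=0 B=8)
Reached target in 3 moves.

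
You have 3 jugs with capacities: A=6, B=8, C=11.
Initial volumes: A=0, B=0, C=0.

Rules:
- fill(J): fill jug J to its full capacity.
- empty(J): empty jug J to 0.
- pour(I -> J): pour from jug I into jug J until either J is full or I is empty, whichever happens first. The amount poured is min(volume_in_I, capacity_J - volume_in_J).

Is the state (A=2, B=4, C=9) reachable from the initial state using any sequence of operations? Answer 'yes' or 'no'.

BFS explored all 406 reachable states.
Reachable set includes: (0,0,0), (0,0,1), (0,0,2), (0,0,3), (0,0,4), (0,0,5), (0,0,6), (0,0,7), (0,0,8), (0,0,9), (0,0,10), (0,0,11) ...
Target (A=2, B=4, C=9) not in reachable set → no.

Answer: no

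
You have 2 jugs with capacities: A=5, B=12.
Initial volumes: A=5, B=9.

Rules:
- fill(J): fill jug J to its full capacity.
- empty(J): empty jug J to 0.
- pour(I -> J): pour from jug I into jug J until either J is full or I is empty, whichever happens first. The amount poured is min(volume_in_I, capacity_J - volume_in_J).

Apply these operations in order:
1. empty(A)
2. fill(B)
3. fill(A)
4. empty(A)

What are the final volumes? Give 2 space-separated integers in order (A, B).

Answer: 0 12

Derivation:
Step 1: empty(A) -> (A=0 B=9)
Step 2: fill(B) -> (A=0 B=12)
Step 3: fill(A) -> (A=5 B=12)
Step 4: empty(A) -> (A=0 B=12)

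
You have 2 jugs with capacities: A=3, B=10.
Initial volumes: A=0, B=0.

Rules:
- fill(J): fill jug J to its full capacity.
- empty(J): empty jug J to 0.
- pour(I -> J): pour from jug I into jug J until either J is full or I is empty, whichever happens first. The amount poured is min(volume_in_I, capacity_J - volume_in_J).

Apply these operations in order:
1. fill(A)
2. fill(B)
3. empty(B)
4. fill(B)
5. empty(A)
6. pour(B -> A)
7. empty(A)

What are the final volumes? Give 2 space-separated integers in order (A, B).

Step 1: fill(A) -> (A=3 B=0)
Step 2: fill(B) -> (A=3 B=10)
Step 3: empty(B) -> (A=3 B=0)
Step 4: fill(B) -> (A=3 B=10)
Step 5: empty(A) -> (A=0 B=10)
Step 6: pour(B -> A) -> (A=3 B=7)
Step 7: empty(A) -> (A=0 B=7)

Answer: 0 7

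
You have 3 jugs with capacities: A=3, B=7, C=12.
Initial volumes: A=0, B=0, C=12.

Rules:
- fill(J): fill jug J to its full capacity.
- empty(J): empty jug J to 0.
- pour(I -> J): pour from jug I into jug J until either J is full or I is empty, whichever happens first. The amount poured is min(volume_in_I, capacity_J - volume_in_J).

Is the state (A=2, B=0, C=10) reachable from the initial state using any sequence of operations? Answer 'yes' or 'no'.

BFS from (A=0, B=0, C=12):
  1. pour(C -> A) -> (A=3 B=0 C=9)
  2. pour(A -> B) -> (A=0 B=3 C=9)
  3. pour(C -> A) -> (A=3 B=3 C=6)
  4. pour(A -> B) -> (A=0 B=6 C=6)
  5. pour(C -> A) -> (A=3 B=6 C=3)
  6. pour(A -> B) -> (A=2 B=7 C=3)
  7. pour(B -> C) -> (A=2 B=0 C=10)
Target reached → yes.

Answer: yes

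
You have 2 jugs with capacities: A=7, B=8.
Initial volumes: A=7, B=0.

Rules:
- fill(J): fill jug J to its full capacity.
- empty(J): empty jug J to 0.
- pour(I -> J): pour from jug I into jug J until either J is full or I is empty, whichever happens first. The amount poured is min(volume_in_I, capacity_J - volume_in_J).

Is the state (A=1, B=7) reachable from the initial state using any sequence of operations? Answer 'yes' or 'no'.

BFS explored all 30 reachable states.
Reachable set includes: (0,0), (0,1), (0,2), (0,3), (0,4), (0,5), (0,6), (0,7), (0,8), (1,0), (1,8), (2,0) ...
Target (A=1, B=7) not in reachable set → no.

Answer: no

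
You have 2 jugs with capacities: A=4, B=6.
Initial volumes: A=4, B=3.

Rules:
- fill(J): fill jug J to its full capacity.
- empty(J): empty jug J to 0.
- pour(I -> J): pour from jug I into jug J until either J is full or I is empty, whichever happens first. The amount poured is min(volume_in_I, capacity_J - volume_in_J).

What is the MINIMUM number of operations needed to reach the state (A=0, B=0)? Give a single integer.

Answer: 2

Derivation:
BFS from (A=4, B=3). One shortest path:
  1. empty(A) -> (A=0 B=3)
  2. empty(B) -> (A=0 B=0)
Reached target in 2 moves.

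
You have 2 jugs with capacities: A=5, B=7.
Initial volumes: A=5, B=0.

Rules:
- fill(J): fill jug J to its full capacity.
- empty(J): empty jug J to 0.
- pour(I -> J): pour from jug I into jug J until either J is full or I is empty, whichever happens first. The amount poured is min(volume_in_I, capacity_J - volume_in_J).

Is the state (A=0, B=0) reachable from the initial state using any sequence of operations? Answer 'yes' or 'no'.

Answer: yes

Derivation:
BFS from (A=5, B=0):
  1. empty(A) -> (A=0 B=0)
Target reached → yes.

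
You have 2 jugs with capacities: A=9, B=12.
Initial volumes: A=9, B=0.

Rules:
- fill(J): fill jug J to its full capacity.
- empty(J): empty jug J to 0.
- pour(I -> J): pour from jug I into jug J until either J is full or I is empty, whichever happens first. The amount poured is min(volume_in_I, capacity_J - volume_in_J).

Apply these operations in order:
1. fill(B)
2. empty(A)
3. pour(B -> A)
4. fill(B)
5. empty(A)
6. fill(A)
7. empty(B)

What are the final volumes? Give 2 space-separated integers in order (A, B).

Step 1: fill(B) -> (A=9 B=12)
Step 2: empty(A) -> (A=0 B=12)
Step 3: pour(B -> A) -> (A=9 B=3)
Step 4: fill(B) -> (A=9 B=12)
Step 5: empty(A) -> (A=0 B=12)
Step 6: fill(A) -> (A=9 B=12)
Step 7: empty(B) -> (A=9 B=0)

Answer: 9 0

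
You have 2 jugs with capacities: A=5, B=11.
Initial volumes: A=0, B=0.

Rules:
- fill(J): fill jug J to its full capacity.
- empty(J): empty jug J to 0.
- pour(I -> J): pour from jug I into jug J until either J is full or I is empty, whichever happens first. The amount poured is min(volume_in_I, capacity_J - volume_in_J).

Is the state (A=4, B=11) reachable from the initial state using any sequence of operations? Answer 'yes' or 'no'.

Answer: yes

Derivation:
BFS from (A=0, B=0):
  1. fill(A) -> (A=5 B=0)
  2. pour(A -> B) -> (A=0 B=5)
  3. fill(A) -> (A=5 B=5)
  4. pour(A -> B) -> (A=0 B=10)
  5. fill(A) -> (A=5 B=10)
  6. pour(A -> B) -> (A=4 B=11)
Target reached → yes.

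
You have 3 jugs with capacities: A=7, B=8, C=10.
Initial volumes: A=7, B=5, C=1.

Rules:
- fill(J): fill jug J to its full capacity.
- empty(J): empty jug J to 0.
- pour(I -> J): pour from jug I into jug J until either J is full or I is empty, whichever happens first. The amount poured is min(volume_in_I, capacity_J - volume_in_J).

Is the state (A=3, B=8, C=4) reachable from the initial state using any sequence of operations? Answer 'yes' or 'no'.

Answer: yes

Derivation:
BFS from (A=7, B=5, C=1):
  1. pour(A -> B) -> (A=4 B=8 C=1)
  2. empty(B) -> (A=4 B=0 C=1)
  3. pour(A -> B) -> (A=0 B=4 C=1)
  4. pour(C -> A) -> (A=1 B=4 C=0)
  5. fill(C) -> (A=1 B=4 C=10)
  6. pour(C -> A) -> (A=7 B=4 C=4)
  7. pour(A -> B) -> (A=3 B=8 C=4)
Target reached → yes.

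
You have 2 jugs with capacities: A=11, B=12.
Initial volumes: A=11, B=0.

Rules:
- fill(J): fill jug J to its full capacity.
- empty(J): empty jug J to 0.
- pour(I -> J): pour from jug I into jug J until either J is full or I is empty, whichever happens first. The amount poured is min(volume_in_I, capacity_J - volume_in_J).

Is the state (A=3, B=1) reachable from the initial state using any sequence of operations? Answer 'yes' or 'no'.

BFS explored all 46 reachable states.
Reachable set includes: (0,0), (0,1), (0,2), (0,3), (0,4), (0,5), (0,6), (0,7), (0,8), (0,9), (0,10), (0,11) ...
Target (A=3, B=1) not in reachable set → no.

Answer: no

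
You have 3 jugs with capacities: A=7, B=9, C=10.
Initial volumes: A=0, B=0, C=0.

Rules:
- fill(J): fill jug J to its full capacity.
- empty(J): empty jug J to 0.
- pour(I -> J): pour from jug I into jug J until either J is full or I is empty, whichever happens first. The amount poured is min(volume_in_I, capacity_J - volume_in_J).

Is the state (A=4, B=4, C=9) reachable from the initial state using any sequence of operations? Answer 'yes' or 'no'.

Answer: no

Derivation:
BFS explored all 448 reachable states.
Reachable set includes: (0,0,0), (0,0,1), (0,0,2), (0,0,3), (0,0,4), (0,0,5), (0,0,6), (0,0,7), (0,0,8), (0,0,9), (0,0,10), (0,1,0) ...
Target (A=4, B=4, C=9) not in reachable set → no.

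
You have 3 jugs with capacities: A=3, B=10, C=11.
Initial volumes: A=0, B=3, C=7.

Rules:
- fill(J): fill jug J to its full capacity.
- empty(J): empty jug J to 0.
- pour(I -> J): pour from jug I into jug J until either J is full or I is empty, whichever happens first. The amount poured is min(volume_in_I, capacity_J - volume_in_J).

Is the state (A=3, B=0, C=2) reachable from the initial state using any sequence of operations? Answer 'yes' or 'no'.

Answer: yes

Derivation:
BFS from (A=0, B=3, C=7):
  1. fill(A) -> (A=3 B=3 C=7)
  2. pour(A -> B) -> (A=0 B=6 C=7)
  3. fill(A) -> (A=3 B=6 C=7)
  4. pour(B -> C) -> (A=3 B=2 C=11)
  5. empty(C) -> (A=3 B=2 C=0)
  6. pour(B -> C) -> (A=3 B=0 C=2)
Target reached → yes.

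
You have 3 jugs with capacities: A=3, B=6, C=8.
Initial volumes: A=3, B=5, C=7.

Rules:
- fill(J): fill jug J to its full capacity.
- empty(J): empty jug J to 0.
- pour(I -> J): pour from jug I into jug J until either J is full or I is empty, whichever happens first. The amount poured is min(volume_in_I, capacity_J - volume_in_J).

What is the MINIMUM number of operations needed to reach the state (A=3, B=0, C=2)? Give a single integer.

BFS from (A=3, B=5, C=7). One shortest path:
  1. empty(A) -> (A=0 B=5 C=7)
  2. empty(C) -> (A=0 B=5 C=0)
  3. pour(B -> A) -> (A=3 B=2 C=0)
  4. pour(B -> C) -> (A=3 B=0 C=2)
Reached target in 4 moves.

Answer: 4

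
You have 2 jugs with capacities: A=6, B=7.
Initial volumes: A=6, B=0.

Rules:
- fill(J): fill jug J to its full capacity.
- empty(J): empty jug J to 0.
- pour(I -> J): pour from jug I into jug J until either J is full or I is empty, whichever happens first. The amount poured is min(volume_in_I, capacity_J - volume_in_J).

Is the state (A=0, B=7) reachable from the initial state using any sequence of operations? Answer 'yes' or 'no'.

Answer: yes

Derivation:
BFS from (A=6, B=0):
  1. empty(A) -> (A=0 B=0)
  2. fill(B) -> (A=0 B=7)
Target reached → yes.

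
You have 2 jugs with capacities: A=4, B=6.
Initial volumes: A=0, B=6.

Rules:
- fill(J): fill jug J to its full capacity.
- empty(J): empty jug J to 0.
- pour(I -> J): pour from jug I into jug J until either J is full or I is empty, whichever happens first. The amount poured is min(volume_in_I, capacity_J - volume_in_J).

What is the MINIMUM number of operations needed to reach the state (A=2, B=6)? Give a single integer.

BFS from (A=0, B=6). One shortest path:
  1. pour(B -> A) -> (A=4 B=2)
  2. empty(A) -> (A=0 B=2)
  3. pour(B -> A) -> (A=2 B=0)
  4. fill(B) -> (A=2 B=6)
Reached target in 4 moves.

Answer: 4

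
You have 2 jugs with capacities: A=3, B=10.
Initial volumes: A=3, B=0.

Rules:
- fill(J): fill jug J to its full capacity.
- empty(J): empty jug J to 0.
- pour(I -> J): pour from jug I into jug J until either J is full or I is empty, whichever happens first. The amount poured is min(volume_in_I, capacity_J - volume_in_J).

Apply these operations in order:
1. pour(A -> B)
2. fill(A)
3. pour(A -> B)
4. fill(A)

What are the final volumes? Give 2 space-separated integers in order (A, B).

Step 1: pour(A -> B) -> (A=0 B=3)
Step 2: fill(A) -> (A=3 B=3)
Step 3: pour(A -> B) -> (A=0 B=6)
Step 4: fill(A) -> (A=3 B=6)

Answer: 3 6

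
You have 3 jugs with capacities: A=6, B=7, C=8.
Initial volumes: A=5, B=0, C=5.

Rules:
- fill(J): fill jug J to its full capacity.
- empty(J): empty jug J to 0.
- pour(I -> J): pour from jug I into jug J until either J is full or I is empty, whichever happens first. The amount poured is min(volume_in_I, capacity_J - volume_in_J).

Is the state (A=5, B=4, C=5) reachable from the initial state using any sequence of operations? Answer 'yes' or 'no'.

BFS explored all 294 reachable states.
Reachable set includes: (0,0,0), (0,0,1), (0,0,2), (0,0,3), (0,0,4), (0,0,5), (0,0,6), (0,0,7), (0,0,8), (0,1,0), (0,1,1), (0,1,2) ...
Target (A=5, B=4, C=5) not in reachable set → no.

Answer: no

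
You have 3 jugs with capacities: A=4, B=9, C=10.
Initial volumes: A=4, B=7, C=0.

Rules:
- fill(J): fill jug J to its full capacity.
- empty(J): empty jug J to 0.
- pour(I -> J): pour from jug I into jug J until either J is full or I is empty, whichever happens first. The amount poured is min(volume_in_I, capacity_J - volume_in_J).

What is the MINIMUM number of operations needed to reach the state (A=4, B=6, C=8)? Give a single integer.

BFS from (A=4, B=7, C=0). One shortest path:
  1. empty(A) -> (A=0 B=7 C=0)
  2. fill(C) -> (A=0 B=7 C=10)
  3. pour(C -> A) -> (A=4 B=7 C=6)
  4. pour(A -> B) -> (A=2 B=9 C=6)
  5. empty(B) -> (A=2 B=0 C=6)
  6. pour(C -> B) -> (A=2 B=6 C=0)
  7. fill(C) -> (A=2 B=6 C=10)
  8. pour(C -> A) -> (A=4 B=6 C=8)
Reached target in 8 moves.

Answer: 8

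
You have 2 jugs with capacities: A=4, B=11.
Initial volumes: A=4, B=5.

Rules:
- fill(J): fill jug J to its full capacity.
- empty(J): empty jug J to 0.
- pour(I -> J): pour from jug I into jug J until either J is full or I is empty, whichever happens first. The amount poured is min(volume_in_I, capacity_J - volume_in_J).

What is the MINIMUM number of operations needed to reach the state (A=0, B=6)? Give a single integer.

BFS from (A=4, B=5). One shortest path:
  1. pour(A -> B) -> (A=0 B=9)
  2. fill(A) -> (A=4 B=9)
  3. pour(A -> B) -> (A=2 B=11)
  4. empty(B) -> (A=2 B=0)
  5. pour(A -> B) -> (A=0 B=2)
  6. fill(A) -> (A=4 B=2)
  7. pour(A -> B) -> (A=0 B=6)
Reached target in 7 moves.

Answer: 7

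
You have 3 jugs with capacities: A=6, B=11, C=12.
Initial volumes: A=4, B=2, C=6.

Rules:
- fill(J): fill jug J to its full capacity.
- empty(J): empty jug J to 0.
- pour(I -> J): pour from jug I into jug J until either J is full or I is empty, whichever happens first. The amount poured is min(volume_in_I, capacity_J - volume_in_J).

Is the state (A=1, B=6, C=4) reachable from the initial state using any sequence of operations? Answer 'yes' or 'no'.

BFS explored all 543 reachable states.
Reachable set includes: (0,0,0), (0,0,1), (0,0,2), (0,0,3), (0,0,4), (0,0,5), (0,0,6), (0,0,7), (0,0,8), (0,0,9), (0,0,10), (0,0,11) ...
Target (A=1, B=6, C=4) not in reachable set → no.

Answer: no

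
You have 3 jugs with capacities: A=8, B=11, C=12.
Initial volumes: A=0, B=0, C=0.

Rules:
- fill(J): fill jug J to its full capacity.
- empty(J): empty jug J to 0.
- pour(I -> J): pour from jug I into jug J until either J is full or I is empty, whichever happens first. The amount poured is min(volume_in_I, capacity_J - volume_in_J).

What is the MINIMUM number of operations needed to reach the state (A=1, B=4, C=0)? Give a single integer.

Answer: 8

Derivation:
BFS from (A=0, B=0, C=0). One shortest path:
  1. fill(A) -> (A=8 B=0 C=0)
  2. pour(A -> C) -> (A=0 B=0 C=8)
  3. fill(A) -> (A=8 B=0 C=8)
  4. pour(A -> C) -> (A=4 B=0 C=12)
  5. pour(C -> B) -> (A=4 B=11 C=1)
  6. empty(B) -> (A=4 B=0 C=1)
  7. pour(A -> B) -> (A=0 B=4 C=1)
  8. pour(C -> A) -> (A=1 B=4 C=0)
Reached target in 8 moves.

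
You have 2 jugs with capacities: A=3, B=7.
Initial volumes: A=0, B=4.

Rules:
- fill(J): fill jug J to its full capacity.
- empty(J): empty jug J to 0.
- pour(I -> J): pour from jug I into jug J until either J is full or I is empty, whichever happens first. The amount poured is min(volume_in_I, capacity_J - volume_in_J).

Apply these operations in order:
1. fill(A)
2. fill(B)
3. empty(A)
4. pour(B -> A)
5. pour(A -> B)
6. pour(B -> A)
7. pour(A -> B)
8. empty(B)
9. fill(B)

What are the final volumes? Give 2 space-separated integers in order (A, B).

Answer: 0 7

Derivation:
Step 1: fill(A) -> (A=3 B=4)
Step 2: fill(B) -> (A=3 B=7)
Step 3: empty(A) -> (A=0 B=7)
Step 4: pour(B -> A) -> (A=3 B=4)
Step 5: pour(A -> B) -> (A=0 B=7)
Step 6: pour(B -> A) -> (A=3 B=4)
Step 7: pour(A -> B) -> (A=0 B=7)
Step 8: empty(B) -> (A=0 B=0)
Step 9: fill(B) -> (A=0 B=7)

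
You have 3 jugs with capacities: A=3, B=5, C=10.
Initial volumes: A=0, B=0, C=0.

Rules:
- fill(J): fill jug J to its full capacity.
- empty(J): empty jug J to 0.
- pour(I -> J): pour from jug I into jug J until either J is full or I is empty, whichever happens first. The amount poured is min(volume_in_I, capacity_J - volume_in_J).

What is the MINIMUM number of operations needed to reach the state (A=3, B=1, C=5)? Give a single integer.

BFS from (A=0, B=0, C=0). One shortest path:
  1. fill(A) -> (A=3 B=0 C=0)
  2. pour(A -> B) -> (A=0 B=3 C=0)
  3. fill(A) -> (A=3 B=3 C=0)
  4. pour(A -> B) -> (A=1 B=5 C=0)
  5. pour(B -> C) -> (A=1 B=0 C=5)
  6. pour(A -> B) -> (A=0 B=1 C=5)
  7. fill(A) -> (A=3 B=1 C=5)
Reached target in 7 moves.

Answer: 7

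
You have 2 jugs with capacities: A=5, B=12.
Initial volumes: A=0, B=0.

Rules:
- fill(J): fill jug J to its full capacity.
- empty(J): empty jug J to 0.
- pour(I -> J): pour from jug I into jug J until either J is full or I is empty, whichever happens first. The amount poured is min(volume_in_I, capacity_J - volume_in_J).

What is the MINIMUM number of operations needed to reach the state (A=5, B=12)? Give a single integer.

BFS from (A=0, B=0). One shortest path:
  1. fill(A) -> (A=5 B=0)
  2. fill(B) -> (A=5 B=12)
Reached target in 2 moves.

Answer: 2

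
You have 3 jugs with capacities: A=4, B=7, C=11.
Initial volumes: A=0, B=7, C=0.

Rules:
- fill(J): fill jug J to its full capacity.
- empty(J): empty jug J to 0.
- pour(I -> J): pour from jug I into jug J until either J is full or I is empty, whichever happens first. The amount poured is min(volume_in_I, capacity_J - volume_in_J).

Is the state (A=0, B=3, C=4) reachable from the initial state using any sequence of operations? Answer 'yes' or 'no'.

Answer: yes

Derivation:
BFS from (A=0, B=7, C=0):
  1. pour(B -> A) -> (A=4 B=3 C=0)
  2. pour(A -> C) -> (A=0 B=3 C=4)
Target reached → yes.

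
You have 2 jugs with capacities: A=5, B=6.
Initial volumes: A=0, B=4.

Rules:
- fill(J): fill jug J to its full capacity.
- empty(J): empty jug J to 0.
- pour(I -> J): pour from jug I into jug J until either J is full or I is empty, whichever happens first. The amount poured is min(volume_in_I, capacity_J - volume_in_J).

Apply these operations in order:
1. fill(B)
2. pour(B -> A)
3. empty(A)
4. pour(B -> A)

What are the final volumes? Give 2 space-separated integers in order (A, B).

Answer: 1 0

Derivation:
Step 1: fill(B) -> (A=0 B=6)
Step 2: pour(B -> A) -> (A=5 B=1)
Step 3: empty(A) -> (A=0 B=1)
Step 4: pour(B -> A) -> (A=1 B=0)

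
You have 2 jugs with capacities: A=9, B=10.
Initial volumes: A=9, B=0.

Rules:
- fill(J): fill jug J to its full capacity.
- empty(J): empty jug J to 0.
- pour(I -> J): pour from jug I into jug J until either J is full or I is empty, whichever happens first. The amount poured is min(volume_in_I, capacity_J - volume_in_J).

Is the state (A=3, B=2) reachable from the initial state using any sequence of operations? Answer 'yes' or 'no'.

Answer: no

Derivation:
BFS explored all 38 reachable states.
Reachable set includes: (0,0), (0,1), (0,2), (0,3), (0,4), (0,5), (0,6), (0,7), (0,8), (0,9), (0,10), (1,0) ...
Target (A=3, B=2) not in reachable set → no.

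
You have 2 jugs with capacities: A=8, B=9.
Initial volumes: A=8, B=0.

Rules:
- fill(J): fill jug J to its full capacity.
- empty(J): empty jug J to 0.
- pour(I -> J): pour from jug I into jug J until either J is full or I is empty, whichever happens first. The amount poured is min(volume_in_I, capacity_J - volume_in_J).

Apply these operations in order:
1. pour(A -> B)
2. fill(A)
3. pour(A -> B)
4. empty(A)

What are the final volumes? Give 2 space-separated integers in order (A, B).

Answer: 0 9

Derivation:
Step 1: pour(A -> B) -> (A=0 B=8)
Step 2: fill(A) -> (A=8 B=8)
Step 3: pour(A -> B) -> (A=7 B=9)
Step 4: empty(A) -> (A=0 B=9)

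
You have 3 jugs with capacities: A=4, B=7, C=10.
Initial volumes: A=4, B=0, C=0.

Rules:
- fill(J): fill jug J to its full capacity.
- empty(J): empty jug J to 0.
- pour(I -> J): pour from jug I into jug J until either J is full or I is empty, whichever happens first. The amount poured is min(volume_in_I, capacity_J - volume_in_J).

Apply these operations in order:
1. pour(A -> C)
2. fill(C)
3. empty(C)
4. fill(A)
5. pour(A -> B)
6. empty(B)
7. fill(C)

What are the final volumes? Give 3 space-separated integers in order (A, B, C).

Answer: 0 0 10

Derivation:
Step 1: pour(A -> C) -> (A=0 B=0 C=4)
Step 2: fill(C) -> (A=0 B=0 C=10)
Step 3: empty(C) -> (A=0 B=0 C=0)
Step 4: fill(A) -> (A=4 B=0 C=0)
Step 5: pour(A -> B) -> (A=0 B=4 C=0)
Step 6: empty(B) -> (A=0 B=0 C=0)
Step 7: fill(C) -> (A=0 B=0 C=10)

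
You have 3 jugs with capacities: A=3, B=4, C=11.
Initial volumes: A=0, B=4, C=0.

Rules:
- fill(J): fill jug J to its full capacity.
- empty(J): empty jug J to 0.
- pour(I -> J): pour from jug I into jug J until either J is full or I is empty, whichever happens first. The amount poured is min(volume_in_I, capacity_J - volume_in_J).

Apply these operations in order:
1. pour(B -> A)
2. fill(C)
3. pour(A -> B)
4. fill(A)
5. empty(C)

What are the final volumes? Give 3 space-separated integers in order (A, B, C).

Step 1: pour(B -> A) -> (A=3 B=1 C=0)
Step 2: fill(C) -> (A=3 B=1 C=11)
Step 3: pour(A -> B) -> (A=0 B=4 C=11)
Step 4: fill(A) -> (A=3 B=4 C=11)
Step 5: empty(C) -> (A=3 B=4 C=0)

Answer: 3 4 0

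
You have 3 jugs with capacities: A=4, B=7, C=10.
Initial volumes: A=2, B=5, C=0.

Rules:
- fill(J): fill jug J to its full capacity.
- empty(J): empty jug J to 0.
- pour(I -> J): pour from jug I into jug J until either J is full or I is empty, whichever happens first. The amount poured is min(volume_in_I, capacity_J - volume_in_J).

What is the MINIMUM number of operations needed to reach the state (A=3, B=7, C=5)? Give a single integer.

BFS from (A=2, B=5, C=0). One shortest path:
  1. pour(B -> C) -> (A=2 B=0 C=5)
  2. pour(A -> B) -> (A=0 B=2 C=5)
  3. fill(A) -> (A=4 B=2 C=5)
  4. pour(A -> B) -> (A=0 B=6 C=5)
  5. fill(A) -> (A=4 B=6 C=5)
  6. pour(A -> B) -> (A=3 B=7 C=5)
Reached target in 6 moves.

Answer: 6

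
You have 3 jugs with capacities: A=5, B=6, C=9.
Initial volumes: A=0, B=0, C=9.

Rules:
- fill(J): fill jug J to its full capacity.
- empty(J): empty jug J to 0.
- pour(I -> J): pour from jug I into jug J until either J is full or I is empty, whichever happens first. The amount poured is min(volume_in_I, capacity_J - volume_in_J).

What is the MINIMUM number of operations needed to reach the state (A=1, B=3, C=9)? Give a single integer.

Answer: 6

Derivation:
BFS from (A=0, B=0, C=9). One shortest path:
  1. pour(C -> B) -> (A=0 B=6 C=3)
  2. pour(B -> A) -> (A=5 B=1 C=3)
  3. empty(A) -> (A=0 B=1 C=3)
  4. pour(B -> A) -> (A=1 B=0 C=3)
  5. pour(C -> B) -> (A=1 B=3 C=0)
  6. fill(C) -> (A=1 B=3 C=9)
Reached target in 6 moves.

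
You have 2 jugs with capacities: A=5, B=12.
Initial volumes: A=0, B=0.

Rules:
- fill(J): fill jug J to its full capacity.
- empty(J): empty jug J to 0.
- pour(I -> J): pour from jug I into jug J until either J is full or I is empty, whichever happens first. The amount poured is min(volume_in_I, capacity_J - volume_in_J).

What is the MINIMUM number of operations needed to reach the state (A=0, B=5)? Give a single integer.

BFS from (A=0, B=0). One shortest path:
  1. fill(A) -> (A=5 B=0)
  2. pour(A -> B) -> (A=0 B=5)
Reached target in 2 moves.

Answer: 2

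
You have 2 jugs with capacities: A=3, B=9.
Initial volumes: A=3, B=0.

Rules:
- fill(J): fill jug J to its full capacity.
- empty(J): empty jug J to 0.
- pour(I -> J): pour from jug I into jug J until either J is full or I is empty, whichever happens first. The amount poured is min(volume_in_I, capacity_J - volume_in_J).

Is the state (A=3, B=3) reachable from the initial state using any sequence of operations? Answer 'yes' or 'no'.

Answer: yes

Derivation:
BFS from (A=3, B=0):
  1. pour(A -> B) -> (A=0 B=3)
  2. fill(A) -> (A=3 B=3)
Target reached → yes.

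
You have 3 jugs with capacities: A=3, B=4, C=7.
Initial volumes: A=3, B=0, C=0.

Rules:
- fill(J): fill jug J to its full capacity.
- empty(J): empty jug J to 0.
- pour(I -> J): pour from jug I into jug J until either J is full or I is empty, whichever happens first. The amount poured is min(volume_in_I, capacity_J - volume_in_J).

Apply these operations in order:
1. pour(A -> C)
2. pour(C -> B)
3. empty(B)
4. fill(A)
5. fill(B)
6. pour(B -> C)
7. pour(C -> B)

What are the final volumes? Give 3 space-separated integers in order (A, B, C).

Answer: 3 4 0

Derivation:
Step 1: pour(A -> C) -> (A=0 B=0 C=3)
Step 2: pour(C -> B) -> (A=0 B=3 C=0)
Step 3: empty(B) -> (A=0 B=0 C=0)
Step 4: fill(A) -> (A=3 B=0 C=0)
Step 5: fill(B) -> (A=3 B=4 C=0)
Step 6: pour(B -> C) -> (A=3 B=0 C=4)
Step 7: pour(C -> B) -> (A=3 B=4 C=0)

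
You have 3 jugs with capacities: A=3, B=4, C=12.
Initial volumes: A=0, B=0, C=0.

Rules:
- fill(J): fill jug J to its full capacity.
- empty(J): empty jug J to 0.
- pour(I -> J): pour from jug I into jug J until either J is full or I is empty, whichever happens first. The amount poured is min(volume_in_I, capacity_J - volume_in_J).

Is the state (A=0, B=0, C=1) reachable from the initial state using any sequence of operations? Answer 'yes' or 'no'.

BFS from (A=0, B=0, C=0):
  1. fill(B) -> (A=0 B=4 C=0)
  2. pour(B -> A) -> (A=3 B=1 C=0)
  3. empty(A) -> (A=0 B=1 C=0)
  4. pour(B -> C) -> (A=0 B=0 C=1)
Target reached → yes.

Answer: yes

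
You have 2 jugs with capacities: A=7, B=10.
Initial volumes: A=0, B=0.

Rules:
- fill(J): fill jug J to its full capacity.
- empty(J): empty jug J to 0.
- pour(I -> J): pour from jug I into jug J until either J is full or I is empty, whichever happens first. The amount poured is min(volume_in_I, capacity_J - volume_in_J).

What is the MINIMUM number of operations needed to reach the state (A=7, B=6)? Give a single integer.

Answer: 6

Derivation:
BFS from (A=0, B=0). One shortest path:
  1. fill(B) -> (A=0 B=10)
  2. pour(B -> A) -> (A=7 B=3)
  3. empty(A) -> (A=0 B=3)
  4. pour(B -> A) -> (A=3 B=0)
  5. fill(B) -> (A=3 B=10)
  6. pour(B -> A) -> (A=7 B=6)
Reached target in 6 moves.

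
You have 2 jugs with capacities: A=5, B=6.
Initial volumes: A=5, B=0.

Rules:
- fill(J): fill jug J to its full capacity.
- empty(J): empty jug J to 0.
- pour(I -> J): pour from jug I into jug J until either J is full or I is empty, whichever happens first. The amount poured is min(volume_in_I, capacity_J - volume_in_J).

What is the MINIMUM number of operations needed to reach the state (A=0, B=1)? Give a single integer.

BFS from (A=5, B=0). One shortest path:
  1. empty(A) -> (A=0 B=0)
  2. fill(B) -> (A=0 B=6)
  3. pour(B -> A) -> (A=5 B=1)
  4. empty(A) -> (A=0 B=1)
Reached target in 4 moves.

Answer: 4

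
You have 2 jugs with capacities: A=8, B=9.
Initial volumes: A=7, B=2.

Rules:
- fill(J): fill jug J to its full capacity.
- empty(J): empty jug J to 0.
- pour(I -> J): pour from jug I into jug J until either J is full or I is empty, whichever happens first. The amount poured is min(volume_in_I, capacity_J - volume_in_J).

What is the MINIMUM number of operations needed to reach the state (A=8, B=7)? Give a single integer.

BFS from (A=7, B=2). One shortest path:
  1. empty(B) -> (A=7 B=0)
  2. pour(A -> B) -> (A=0 B=7)
  3. fill(A) -> (A=8 B=7)
Reached target in 3 moves.

Answer: 3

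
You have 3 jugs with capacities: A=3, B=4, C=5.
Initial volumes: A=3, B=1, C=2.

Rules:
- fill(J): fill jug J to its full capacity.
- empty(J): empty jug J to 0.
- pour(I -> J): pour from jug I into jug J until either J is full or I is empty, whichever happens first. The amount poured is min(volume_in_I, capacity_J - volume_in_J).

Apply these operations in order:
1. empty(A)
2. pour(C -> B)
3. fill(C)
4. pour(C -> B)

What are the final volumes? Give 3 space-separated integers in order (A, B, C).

Answer: 0 4 4

Derivation:
Step 1: empty(A) -> (A=0 B=1 C=2)
Step 2: pour(C -> B) -> (A=0 B=3 C=0)
Step 3: fill(C) -> (A=0 B=3 C=5)
Step 4: pour(C -> B) -> (A=0 B=4 C=4)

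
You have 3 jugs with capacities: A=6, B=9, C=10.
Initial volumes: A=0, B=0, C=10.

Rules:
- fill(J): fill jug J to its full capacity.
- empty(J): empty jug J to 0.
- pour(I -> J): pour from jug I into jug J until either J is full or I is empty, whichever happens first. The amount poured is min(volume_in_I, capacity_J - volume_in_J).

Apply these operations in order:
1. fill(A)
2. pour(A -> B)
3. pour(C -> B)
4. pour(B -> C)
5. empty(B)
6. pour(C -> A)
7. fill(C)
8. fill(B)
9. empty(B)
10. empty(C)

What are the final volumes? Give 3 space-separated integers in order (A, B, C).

Step 1: fill(A) -> (A=6 B=0 C=10)
Step 2: pour(A -> B) -> (A=0 B=6 C=10)
Step 3: pour(C -> B) -> (A=0 B=9 C=7)
Step 4: pour(B -> C) -> (A=0 B=6 C=10)
Step 5: empty(B) -> (A=0 B=0 C=10)
Step 6: pour(C -> A) -> (A=6 B=0 C=4)
Step 7: fill(C) -> (A=6 B=0 C=10)
Step 8: fill(B) -> (A=6 B=9 C=10)
Step 9: empty(B) -> (A=6 B=0 C=10)
Step 10: empty(C) -> (A=6 B=0 C=0)

Answer: 6 0 0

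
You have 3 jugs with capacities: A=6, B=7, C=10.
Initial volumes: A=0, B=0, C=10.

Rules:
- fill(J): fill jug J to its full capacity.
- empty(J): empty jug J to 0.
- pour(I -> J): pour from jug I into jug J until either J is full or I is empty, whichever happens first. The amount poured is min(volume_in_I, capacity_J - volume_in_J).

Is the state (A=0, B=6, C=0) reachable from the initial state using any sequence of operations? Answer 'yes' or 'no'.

BFS from (A=0, B=0, C=10):
  1. fill(A) -> (A=6 B=0 C=10)
  2. empty(C) -> (A=6 B=0 C=0)
  3. pour(A -> B) -> (A=0 B=6 C=0)
Target reached → yes.

Answer: yes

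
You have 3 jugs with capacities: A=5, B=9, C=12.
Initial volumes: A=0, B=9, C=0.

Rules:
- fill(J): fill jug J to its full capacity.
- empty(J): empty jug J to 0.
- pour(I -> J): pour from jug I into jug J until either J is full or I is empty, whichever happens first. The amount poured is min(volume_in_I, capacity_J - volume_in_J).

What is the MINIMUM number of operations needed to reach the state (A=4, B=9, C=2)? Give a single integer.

Answer: 8

Derivation:
BFS from (A=0, B=9, C=0). One shortest path:
  1. pour(B -> A) -> (A=5 B=4 C=0)
  2. pour(A -> C) -> (A=0 B=4 C=5)
  3. pour(B -> A) -> (A=4 B=0 C=5)
  4. fill(B) -> (A=4 B=9 C=5)
  5. pour(B -> C) -> (A=4 B=2 C=12)
  6. empty(C) -> (A=4 B=2 C=0)
  7. pour(B -> C) -> (A=4 B=0 C=2)
  8. fill(B) -> (A=4 B=9 C=2)
Reached target in 8 moves.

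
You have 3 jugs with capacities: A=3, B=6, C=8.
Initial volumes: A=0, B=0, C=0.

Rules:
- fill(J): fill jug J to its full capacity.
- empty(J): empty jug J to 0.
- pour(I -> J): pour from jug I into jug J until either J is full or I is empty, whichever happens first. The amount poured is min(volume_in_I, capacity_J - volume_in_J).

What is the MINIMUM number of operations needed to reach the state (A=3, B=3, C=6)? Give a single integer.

BFS from (A=0, B=0, C=0). One shortest path:
  1. fill(B) -> (A=0 B=6 C=0)
  2. pour(B -> C) -> (A=0 B=0 C=6)
  3. fill(B) -> (A=0 B=6 C=6)
  4. pour(B -> A) -> (A=3 B=3 C=6)
Reached target in 4 moves.

Answer: 4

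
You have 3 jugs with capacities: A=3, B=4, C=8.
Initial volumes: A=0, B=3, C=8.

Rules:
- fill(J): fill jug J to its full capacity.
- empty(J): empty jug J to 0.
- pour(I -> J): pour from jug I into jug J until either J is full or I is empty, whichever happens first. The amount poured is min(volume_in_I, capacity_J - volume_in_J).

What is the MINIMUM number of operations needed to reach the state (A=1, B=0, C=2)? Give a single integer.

BFS from (A=0, B=3, C=8). One shortest path:
  1. pour(C -> A) -> (A=3 B=3 C=5)
  2. pour(A -> B) -> (A=2 B=4 C=5)
  3. pour(B -> C) -> (A=2 B=1 C=8)
  4. empty(C) -> (A=2 B=1 C=0)
  5. pour(A -> C) -> (A=0 B=1 C=2)
  6. pour(B -> A) -> (A=1 B=0 C=2)
Reached target in 6 moves.

Answer: 6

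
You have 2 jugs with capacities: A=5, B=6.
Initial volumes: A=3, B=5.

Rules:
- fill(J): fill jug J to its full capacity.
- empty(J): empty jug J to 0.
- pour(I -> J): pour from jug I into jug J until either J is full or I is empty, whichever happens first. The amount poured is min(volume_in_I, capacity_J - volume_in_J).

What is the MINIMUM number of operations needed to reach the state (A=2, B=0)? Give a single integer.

BFS from (A=3, B=5). One shortest path:
  1. pour(A -> B) -> (A=2 B=6)
  2. empty(B) -> (A=2 B=0)
Reached target in 2 moves.

Answer: 2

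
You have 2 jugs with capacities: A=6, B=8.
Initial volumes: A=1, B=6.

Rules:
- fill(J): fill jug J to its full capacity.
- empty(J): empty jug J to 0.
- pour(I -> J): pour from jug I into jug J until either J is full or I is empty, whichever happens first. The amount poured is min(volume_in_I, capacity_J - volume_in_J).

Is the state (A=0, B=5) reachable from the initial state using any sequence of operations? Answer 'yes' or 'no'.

Answer: yes

Derivation:
BFS from (A=1, B=6):
  1. pour(A -> B) -> (A=0 B=7)
  2. fill(A) -> (A=6 B=7)
  3. pour(A -> B) -> (A=5 B=8)
  4. empty(B) -> (A=5 B=0)
  5. pour(A -> B) -> (A=0 B=5)
Target reached → yes.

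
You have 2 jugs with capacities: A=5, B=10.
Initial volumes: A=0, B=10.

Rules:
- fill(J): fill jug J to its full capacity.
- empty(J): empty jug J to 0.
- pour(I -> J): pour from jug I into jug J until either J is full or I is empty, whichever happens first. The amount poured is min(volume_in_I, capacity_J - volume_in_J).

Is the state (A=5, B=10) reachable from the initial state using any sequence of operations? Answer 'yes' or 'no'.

BFS from (A=0, B=10):
  1. fill(A) -> (A=5 B=10)
Target reached → yes.

Answer: yes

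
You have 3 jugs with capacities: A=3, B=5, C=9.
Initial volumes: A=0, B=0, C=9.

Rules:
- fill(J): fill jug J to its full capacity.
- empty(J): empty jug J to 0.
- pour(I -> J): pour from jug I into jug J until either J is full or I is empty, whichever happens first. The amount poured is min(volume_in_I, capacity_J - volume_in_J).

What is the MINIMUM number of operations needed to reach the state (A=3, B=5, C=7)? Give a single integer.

Answer: 4

Derivation:
BFS from (A=0, B=0, C=9). One shortest path:
  1. fill(A) -> (A=3 B=0 C=9)
  2. pour(A -> B) -> (A=0 B=3 C=9)
  3. fill(A) -> (A=3 B=3 C=9)
  4. pour(C -> B) -> (A=3 B=5 C=7)
Reached target in 4 moves.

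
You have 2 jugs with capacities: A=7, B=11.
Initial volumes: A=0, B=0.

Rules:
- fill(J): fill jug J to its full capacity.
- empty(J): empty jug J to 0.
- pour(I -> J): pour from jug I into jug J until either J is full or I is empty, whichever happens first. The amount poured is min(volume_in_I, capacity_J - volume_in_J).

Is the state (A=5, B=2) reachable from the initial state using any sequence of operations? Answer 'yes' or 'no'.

BFS explored all 36 reachable states.
Reachable set includes: (0,0), (0,1), (0,2), (0,3), (0,4), (0,5), (0,6), (0,7), (0,8), (0,9), (0,10), (0,11) ...
Target (A=5, B=2) not in reachable set → no.

Answer: no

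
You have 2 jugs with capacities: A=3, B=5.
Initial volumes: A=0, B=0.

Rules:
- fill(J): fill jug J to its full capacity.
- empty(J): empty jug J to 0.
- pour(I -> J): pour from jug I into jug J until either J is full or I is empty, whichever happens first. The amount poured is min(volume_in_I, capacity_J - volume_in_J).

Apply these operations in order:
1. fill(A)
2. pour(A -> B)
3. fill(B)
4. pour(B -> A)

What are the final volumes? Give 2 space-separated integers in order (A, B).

Step 1: fill(A) -> (A=3 B=0)
Step 2: pour(A -> B) -> (A=0 B=3)
Step 3: fill(B) -> (A=0 B=5)
Step 4: pour(B -> A) -> (A=3 B=2)

Answer: 3 2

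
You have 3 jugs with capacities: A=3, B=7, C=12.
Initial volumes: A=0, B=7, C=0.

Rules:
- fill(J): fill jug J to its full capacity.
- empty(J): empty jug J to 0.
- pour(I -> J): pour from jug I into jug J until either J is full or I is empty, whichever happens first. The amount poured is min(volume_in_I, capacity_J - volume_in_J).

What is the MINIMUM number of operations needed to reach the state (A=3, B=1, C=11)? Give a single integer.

BFS from (A=0, B=7, C=0). One shortest path:
  1. fill(A) -> (A=3 B=7 C=0)
  2. empty(B) -> (A=3 B=0 C=0)
  3. fill(C) -> (A=3 B=0 C=12)
  4. pour(A -> B) -> (A=0 B=3 C=12)
  5. pour(C -> B) -> (A=0 B=7 C=8)
  6. pour(B -> A) -> (A=3 B=4 C=8)
  7. pour(A -> C) -> (A=0 B=4 C=11)
  8. pour(B -> A) -> (A=3 B=1 C=11)
Reached target in 8 moves.

Answer: 8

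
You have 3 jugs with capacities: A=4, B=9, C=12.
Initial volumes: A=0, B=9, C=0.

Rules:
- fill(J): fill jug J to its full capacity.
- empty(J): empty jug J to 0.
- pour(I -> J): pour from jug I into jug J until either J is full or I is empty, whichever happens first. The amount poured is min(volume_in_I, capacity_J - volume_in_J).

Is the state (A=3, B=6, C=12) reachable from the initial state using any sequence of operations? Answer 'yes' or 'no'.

BFS from (A=0, B=9, C=0):
  1. empty(B) -> (A=0 B=0 C=0)
  2. fill(C) -> (A=0 B=0 C=12)
  3. pour(C -> B) -> (A=0 B=9 C=3)
  4. pour(C -> A) -> (A=3 B=9 C=0)
  5. pour(B -> C) -> (A=3 B=0 C=9)
  6. fill(B) -> (A=3 B=9 C=9)
  7. pour(B -> C) -> (A=3 B=6 C=12)
Target reached → yes.

Answer: yes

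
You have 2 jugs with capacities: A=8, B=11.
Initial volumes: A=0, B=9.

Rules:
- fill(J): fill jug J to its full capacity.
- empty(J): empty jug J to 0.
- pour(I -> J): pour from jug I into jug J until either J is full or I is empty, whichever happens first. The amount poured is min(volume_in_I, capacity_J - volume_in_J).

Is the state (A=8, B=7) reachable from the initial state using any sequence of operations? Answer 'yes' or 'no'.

BFS from (A=0, B=9):
  1. pour(B -> A) -> (A=8 B=1)
  2. empty(A) -> (A=0 B=1)
  3. pour(B -> A) -> (A=1 B=0)
  4. fill(B) -> (A=1 B=11)
  5. pour(B -> A) -> (A=8 B=4)
  6. empty(A) -> (A=0 B=4)
  7. pour(B -> A) -> (A=4 B=0)
  8. fill(B) -> (A=4 B=11)
  9. pour(B -> A) -> (A=8 B=7)
Target reached → yes.

Answer: yes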